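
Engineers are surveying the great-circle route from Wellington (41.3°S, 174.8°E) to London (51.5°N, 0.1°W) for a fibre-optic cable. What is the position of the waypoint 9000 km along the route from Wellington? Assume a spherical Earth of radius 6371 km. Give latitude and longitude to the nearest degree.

≈ (37°N, 153°E)

Convert each endpoint to a unit vector on the sphere (x = cos φ cos λ, y = cos φ sin λ, z = sin φ).
The central angle between the endpoints is δ = arccos(p₁·p₂) ≈ 2.953 rad (169.2°). The total great-circle distance is δ·R ≈ 2.953 × 6371 ≈ 18816 km, so the target fraction is f = 9000/18816 ≈ 0.478.
Interpolate at f ≈ 0.478 with slerp weights a = sin((1−f)δ)/sin δ ≈ 5.343, b = sin(fδ)/sin δ ≈ 5.279.
p = a·p₁ + b·p₂ ≈ (-0.711, 0.358, 0.605); φ = arcsin(p_z) ≈ 37.21°, λ = atan2(p_y, p_x) ≈ 153.28°.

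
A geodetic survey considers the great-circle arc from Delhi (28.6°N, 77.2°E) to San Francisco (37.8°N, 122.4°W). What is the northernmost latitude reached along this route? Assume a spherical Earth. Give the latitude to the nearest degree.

The great circle lies in the plane with unit normal n̂ = (p₁ × p₂)/|p₁ × p₂|.
Here n̂_z ≈ +0.249; the vertex latitude is φ_max = arccos|n̂_z| ≈ 75.6°.

≈ 76°N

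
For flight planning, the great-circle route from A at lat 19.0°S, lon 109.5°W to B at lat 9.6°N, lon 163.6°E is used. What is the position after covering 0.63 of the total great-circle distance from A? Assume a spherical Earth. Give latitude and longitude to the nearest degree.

≈ lat 2°S, lon 165°W

From cos δ = sin φ₁ sin φ₂ + cos φ₁ cos φ₂ cos Δλ, the central angle is δ ≈ 1.575 rad (90.2°).
Interpolate at f = 0.63 with slerp weights a = sin((1−f)δ)/sin δ ≈ 0.550, b = sin(fδ)/sin δ ≈ 0.837.
p = a·p₁ + b·p₂ ≈ (-0.966, -0.257, -0.040); φ = arcsin(p_z) ≈ -2.27°, λ = atan2(p_y, p_x) ≈ -165.07°.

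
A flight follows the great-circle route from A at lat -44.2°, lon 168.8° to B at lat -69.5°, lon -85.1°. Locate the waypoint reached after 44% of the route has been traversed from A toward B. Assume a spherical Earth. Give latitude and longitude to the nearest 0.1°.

≈ lat -64.4°, lon -168.4°

The haversine formula gives a central angle δ ≈ 0.948 rad (54.3°) between the endpoints.
Interpolate at f = 0.44 with slerp weights a = sin((1−f)δ)/sin δ ≈ 0.623, b = sin(fδ)/sin δ ≈ 0.499.
p = a·p₁ + b·p₂ ≈ (-0.423, -0.087, -0.902); φ = arcsin(p_z) ≈ -64.39°, λ = atan2(p_y, p_x) ≈ -168.36°.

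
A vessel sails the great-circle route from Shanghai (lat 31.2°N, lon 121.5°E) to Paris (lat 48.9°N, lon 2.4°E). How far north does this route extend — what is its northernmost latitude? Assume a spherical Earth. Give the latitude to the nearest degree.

The great circle lies in the plane with unit normal n̂ = (p₁ × p₂)/|p₁ × p₂|.
Here n̂_z ≈ -0.495; the vertex latitude is φ_max = arccos|n̂_z| ≈ 60.3°.
Check via Clairaut: cos φ_max = |cos φ₁| · sin C = cos(31.2°)·sin(35.3°) ≈ 0.495, again giving ≈ 60.3°.

≈ 60°N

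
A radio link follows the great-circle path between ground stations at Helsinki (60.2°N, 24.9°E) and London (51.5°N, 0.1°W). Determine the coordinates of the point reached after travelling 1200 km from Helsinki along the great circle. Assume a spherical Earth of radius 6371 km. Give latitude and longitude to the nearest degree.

Convert each endpoint to a unit vector on the sphere (x = cos φ cos λ, y = cos φ sin λ, z = sin φ).
The central angle between the endpoints is δ = arccos(p₁·p₂) ≈ 0.286 rad (16.4°). The total great-circle distance is δ·R ≈ 0.286 × 6371 ≈ 1819 km, so the target fraction is f = 1200/1819 ≈ 0.660.
Interpolate at f ≈ 0.660 with slerp weights a = sin((1−f)δ)/sin δ ≈ 0.345, b = sin(fδ)/sin δ ≈ 0.665.
p = a·p₁ + b·p₂ ≈ (0.569, 0.071, 0.819); φ = arcsin(p_z) ≈ 55.00°, λ = atan2(p_y, p_x) ≈ 7.15°.

≈ 55°N, 7°E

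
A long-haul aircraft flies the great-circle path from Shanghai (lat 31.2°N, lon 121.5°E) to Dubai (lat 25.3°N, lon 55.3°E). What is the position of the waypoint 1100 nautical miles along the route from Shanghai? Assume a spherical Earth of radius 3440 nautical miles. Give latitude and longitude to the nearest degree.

From cos δ = sin φ₁ sin φ₂ + cos φ₁ cos φ₂ cos Δλ, the central angle is δ ≈ 1.008 rad (57.8°). The total great-circle distance is δ·R ≈ 1.008 × 3440 ≈ 3468 nmi, so the target fraction is f = 1100/3468 ≈ 0.317.
Interpolate at f ≈ 0.317 with slerp weights a = sin((1−f)δ)/sin δ ≈ 0.751, b = sin(fδ)/sin δ ≈ 0.372.
p = a·p₁ + b·p₂ ≈ (-0.144, 0.824, 0.548); φ = arcsin(p_z) ≈ 33.22°, λ = atan2(p_y, p_x) ≈ 99.94°.

≈ lat 33°N, lon 100°E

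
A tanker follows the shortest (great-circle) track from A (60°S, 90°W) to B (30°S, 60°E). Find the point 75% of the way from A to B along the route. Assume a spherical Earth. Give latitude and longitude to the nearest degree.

≈ (51°S, 52°E)

From cos δ = sin φ₁ sin φ₂ + cos φ₁ cos φ₂ cos Δλ, the central angle is δ ≈ 1.513 rad (86.7°).
Interpolate at f = 0.75 with slerp weights a = sin((1−f)δ)/sin δ ≈ 0.370, b = sin(fδ)/sin δ ≈ 0.908.
p = a·p₁ + b·p₂ ≈ (0.393, 0.496, -0.774); φ = arcsin(p_z) ≈ -50.74°, λ = atan2(p_y, p_x) ≈ 51.60°.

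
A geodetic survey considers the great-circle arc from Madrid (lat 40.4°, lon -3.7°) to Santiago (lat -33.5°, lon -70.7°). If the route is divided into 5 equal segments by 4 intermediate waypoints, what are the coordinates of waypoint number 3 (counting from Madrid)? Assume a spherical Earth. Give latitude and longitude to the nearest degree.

Write both endpoints as unit vectors p₁, p₂ with components (cos φ cos λ, cos φ sin λ, sin φ).
The central angle between the endpoints is δ = arccos(p₁·p₂) ≈ 1.681 rad (96.3°).
Interpolate at f = 3/5 with slerp weights a = sin((1−f)δ)/sin δ ≈ 0.627, b = sin(fδ)/sin δ ≈ 0.851.
p = a·p₁ + b·p₂ ≈ (0.711, -0.701, -0.064); φ = arcsin(p_z) ≈ -3.65°, λ = atan2(p_y, p_x) ≈ -44.59°.

≈ lat -4°, lon -45°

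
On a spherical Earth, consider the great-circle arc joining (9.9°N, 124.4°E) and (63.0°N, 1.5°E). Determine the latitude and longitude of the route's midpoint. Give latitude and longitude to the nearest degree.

Write both endpoints as unit vectors p₁, p₂ with components (cos φ cos λ, cos φ sin λ, sin φ).
The central angle between the endpoints is δ = arccos(p₁·p₂) ≈ 1.661 rad (95.1°).
Interpolate at f = 1/2 with slerp weights a = sin((1−f)δ)/sin δ ≈ 0.741, b = sin(fδ)/sin δ ≈ 0.741.
p = a·p₁ + b·p₂ ≈ (-0.076, 0.611, 0.788); φ = arcsin(p_z) ≈ 51.98°, λ = atan2(p_y, p_x) ≈ 97.10°.

≈ (52°N, 97°E)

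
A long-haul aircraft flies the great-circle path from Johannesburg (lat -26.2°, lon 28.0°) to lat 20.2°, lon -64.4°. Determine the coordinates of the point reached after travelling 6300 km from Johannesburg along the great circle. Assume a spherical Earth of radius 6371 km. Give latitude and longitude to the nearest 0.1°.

≈ lat -1.1°, lon -24.9°

Write both endpoints as unit vectors p₁, p₂ with components (cos φ cos λ, cos φ sin λ, sin φ).
The central angle between the endpoints is δ = arccos(p₁·p₂) ≈ 1.760 rad (100.8°). The total great-circle distance is δ·R ≈ 1.760 × 6371 ≈ 11211 km, so the target fraction is f = 6300/11211 ≈ 0.562.
Interpolate at f ≈ 0.562 with slerp weights a = sin((1−f)δ)/sin δ ≈ 0.709, b = sin(fδ)/sin δ ≈ 0.851.
p = a·p₁ + b·p₂ ≈ (0.907, -0.421, -0.019); φ = arcsin(p_z) ≈ -1.12°, λ = atan2(p_y, p_x) ≈ -24.91°.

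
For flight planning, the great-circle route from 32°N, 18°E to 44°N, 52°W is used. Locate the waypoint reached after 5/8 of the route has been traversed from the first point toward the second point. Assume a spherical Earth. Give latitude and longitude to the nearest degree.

Convert each endpoint to a unit vector on the sphere (x = cos φ cos λ, y = cos φ sin λ, z = sin φ).
The central angle between the endpoints is δ = arccos(p₁·p₂) ≈ 0.956 rad (54.8°).
Interpolate at f = 5/8 with slerp weights a = sin((1−f)δ)/sin δ ≈ 0.430, b = sin(fδ)/sin δ ≈ 0.689.
p = a·p₁ + b·p₂ ≈ (0.651, -0.278, 0.706); φ = arcsin(p_z) ≈ 44.91°, λ = atan2(p_y, p_x) ≈ -23.10°.

≈ 45°N, 23°W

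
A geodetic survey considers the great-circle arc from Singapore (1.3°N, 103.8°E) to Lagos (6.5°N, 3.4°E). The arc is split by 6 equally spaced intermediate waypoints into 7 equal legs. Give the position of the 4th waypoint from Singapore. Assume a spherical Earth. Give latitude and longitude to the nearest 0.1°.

Convert each endpoint to a unit vector on the sphere (x = cos φ cos λ, y = cos φ sin λ, z = sin φ).
The central angle between the endpoints is δ = arccos(p₁·p₂) ≈ 1.748 rad (100.2°).
Interpolate at f = 4/7 with slerp weights a = sin((1−f)δ)/sin δ ≈ 0.692, b = sin(fδ)/sin δ ≈ 0.854.
p = a·p₁ + b·p₂ ≈ (0.682, 0.722, 0.112); φ = arcsin(p_z) ≈ 6.46°, λ = atan2(p_y, p_x) ≈ 46.62°.

≈ 6.5°N, 46.6°E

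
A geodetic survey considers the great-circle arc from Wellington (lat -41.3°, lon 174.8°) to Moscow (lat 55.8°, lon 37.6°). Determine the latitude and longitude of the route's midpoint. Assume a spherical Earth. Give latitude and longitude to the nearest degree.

Convert each endpoint to a unit vector on the sphere (x = cos φ cos λ, y = cos φ sin λ, z = sin φ).
The central angle between the endpoints is δ = arccos(p₁·p₂) ≈ 2.598 rad (148.8°).
Interpolate at f = 1/2 with slerp weights a = sin((1−f)δ)/sin δ ≈ 1.862, b = sin(fδ)/sin δ ≈ 1.862.
p = a·p₁ + b·p₂ ≈ (-0.564, 0.765, 0.311); φ = arcsin(p_z) ≈ 18.12°, λ = atan2(p_y, p_x) ≈ 126.38°.

≈ lat 18°, lon 126°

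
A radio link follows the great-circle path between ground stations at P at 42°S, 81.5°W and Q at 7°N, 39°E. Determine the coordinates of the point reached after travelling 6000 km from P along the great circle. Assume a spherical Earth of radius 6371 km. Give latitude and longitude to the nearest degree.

≈ 34°S, 12°W

From cos δ = sin φ₁ sin φ₂ + cos φ₁ cos φ₂ cos Δλ, the central angle is δ ≈ 2.044 rad (117.1°). The total great-circle distance is δ·R ≈ 2.044 × 6371 ≈ 13024 km, so the target fraction is f = 6000/13024 ≈ 0.461.
Interpolate at f ≈ 0.461 with slerp weights a = sin((1−f)δ)/sin δ ≈ 1.003, b = sin(fδ)/sin δ ≈ 0.909.
p = a·p₁ + b·p₂ ≈ (0.811, -0.169, -0.560); φ = arcsin(p_z) ≈ -34.06°, λ = atan2(p_y, p_x) ≈ -11.80°.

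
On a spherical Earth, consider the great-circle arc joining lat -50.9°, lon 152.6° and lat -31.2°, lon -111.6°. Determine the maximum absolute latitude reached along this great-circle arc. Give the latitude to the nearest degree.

The great circle lies in the plane with unit normal n̂ = (p₁ × p₂)/|p₁ × p₂|.
Here n̂_z ≈ +0.572; the vertex latitude is φ_max = arccos|n̂_z| ≈ 55.1°.
Check via Clairaut: cos φ_max = |cos φ₁| · sin C = cos(50.9°)·sin(114.8°) ≈ 0.572, again giving ≈ 55.1°.

≈ -55°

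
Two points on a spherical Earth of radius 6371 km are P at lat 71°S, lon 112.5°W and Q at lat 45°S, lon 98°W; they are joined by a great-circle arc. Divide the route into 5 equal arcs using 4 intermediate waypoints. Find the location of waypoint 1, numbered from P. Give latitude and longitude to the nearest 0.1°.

≈ lat 66.0°S, lon 107.3°W

From cos δ = sin φ₁ sin φ₂ + cos φ₁ cos φ₂ cos Δλ, the central angle is δ ≈ 0.470 rad (26.9°).
Interpolate at f = 1/5 with slerp weights a = sin((1−f)δ)/sin δ ≈ 0.811, b = sin(fδ)/sin δ ≈ 0.207.
p = a·p₁ + b·p₂ ≈ (-0.121, -0.389, -0.913); φ = arcsin(p_z) ≈ -65.95°, λ = atan2(p_y, p_x) ≈ -107.33°.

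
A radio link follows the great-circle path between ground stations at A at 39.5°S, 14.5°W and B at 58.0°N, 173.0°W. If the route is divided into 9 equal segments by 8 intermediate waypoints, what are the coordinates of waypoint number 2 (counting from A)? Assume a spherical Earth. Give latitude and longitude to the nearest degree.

Write both endpoints as unit vectors p₁, p₂ with components (cos φ cos λ, cos φ sin λ, sin φ).
The central angle between the endpoints is δ = arccos(p₁·p₂) ≈ 2.739 rad (156.9°).
Interpolate at f = 2/9 with slerp weights a = sin((1−f)δ)/sin δ ≈ 2.161, b = sin(fδ)/sin δ ≈ 1.458.
p = a·p₁ + b·p₂ ≈ (0.848, -0.512, -0.139); φ = arcsin(p_z) ≈ -7.97°, λ = atan2(p_y, p_x) ≈ -31.11°.

≈ 8°S, 31°W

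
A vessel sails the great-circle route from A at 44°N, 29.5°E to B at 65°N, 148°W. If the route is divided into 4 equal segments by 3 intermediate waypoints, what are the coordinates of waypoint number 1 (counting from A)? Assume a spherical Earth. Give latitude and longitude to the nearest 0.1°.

Write both endpoints as unit vectors p₁, p₂ with components (cos φ cos λ, cos φ sin λ, sin φ).
The central angle between the endpoints is δ = arccos(p₁·p₂) ≈ 1.239 rad (71.0°).
Interpolate at f = 1/4 with slerp weights a = sin((1−f)δ)/sin δ ≈ 0.847, b = sin(fδ)/sin δ ≈ 0.322.
p = a·p₁ + b·p₂ ≈ (0.415, 0.228, 0.881); φ = arcsin(p_z) ≈ 61.74°, λ = atan2(p_y, p_x) ≈ 28.78°.

≈ 61.7°N, 28.8°E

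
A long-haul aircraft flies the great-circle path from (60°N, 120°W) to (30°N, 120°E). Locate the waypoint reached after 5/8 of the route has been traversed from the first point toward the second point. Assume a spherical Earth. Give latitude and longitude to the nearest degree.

≈ (54°N, 142°E)

Write both endpoints as unit vectors p₁, p₂ with components (cos φ cos λ, cos φ sin λ, sin φ).
The central angle between the endpoints is δ = arccos(p₁·p₂) ≈ 1.353 rad (77.5°).
Interpolate at f = 5/8 with slerp weights a = sin((1−f)δ)/sin δ ≈ 0.498, b = sin(fδ)/sin δ ≈ 0.766.
p = a·p₁ + b·p₂ ≈ (-0.456, 0.359, 0.814); φ = arcsin(p_z) ≈ 54.50°, λ = atan2(p_y, p_x) ≈ 141.78°.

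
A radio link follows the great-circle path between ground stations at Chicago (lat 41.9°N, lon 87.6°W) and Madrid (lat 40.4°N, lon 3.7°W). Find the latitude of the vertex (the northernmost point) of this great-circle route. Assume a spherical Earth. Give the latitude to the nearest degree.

The great circle lies in the plane with unit normal n̂ = (p₁ × p₂)/|p₁ × p₂|.
Here n̂_z ≈ +0.648; the vertex latitude is φ_max = arccos|n̂_z| ≈ 49.6°.
Check via Clairaut: cos φ_max = |cos φ₁| · sin C = cos(41.9°)·sin(60.5°) ≈ 0.648, again giving ≈ 49.6°.

≈ 50°N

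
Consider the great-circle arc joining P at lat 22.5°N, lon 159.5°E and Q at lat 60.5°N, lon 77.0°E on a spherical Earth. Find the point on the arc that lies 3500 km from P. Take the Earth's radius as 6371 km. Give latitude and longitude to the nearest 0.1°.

≈ lat 47.3°N, lon 135.4°E

From cos δ = sin φ₁ sin φ₂ + cos φ₁ cos φ₂ cos Δλ, the central angle is δ ≈ 1.168 rad (66.9°). The total great-circle distance is δ·R ≈ 1.168 × 6371 ≈ 7438 km, so the target fraction is f = 3500/7438 ≈ 0.471.
Interpolate at f ≈ 0.471 with slerp weights a = sin((1−f)δ)/sin δ ≈ 0.630, b = sin(fδ)/sin δ ≈ 0.568.
p = a·p₁ + b·p₂ ≈ (-0.482, 0.476, 0.735); φ = arcsin(p_z) ≈ 47.32°, λ = atan2(p_y, p_x) ≈ 135.37°.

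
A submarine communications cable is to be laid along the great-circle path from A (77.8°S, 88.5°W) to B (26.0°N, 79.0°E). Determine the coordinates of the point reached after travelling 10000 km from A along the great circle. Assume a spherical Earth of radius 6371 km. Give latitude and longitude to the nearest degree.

Convert each endpoint to a unit vector on the sphere (x = cos φ cos λ, y = cos φ sin λ, z = sin φ).
The central angle between the endpoints is δ = arccos(p₁·p₂) ≈ 2.232 rad (127.9°). The total great-circle distance is δ·R ≈ 2.232 × 6371 ≈ 14219 km, so the target fraction is f = 10000/14219 ≈ 0.703.
Interpolate at f ≈ 0.703 with slerp weights a = sin((1−f)δ)/sin δ ≈ 0.779, b = sin(fδ)/sin δ ≈ 1.267.
p = a·p₁ + b·p₂ ≈ (0.222, 0.953, -0.206); φ = arcsin(p_z) ≈ -11.89°, λ = atan2(p_y, p_x) ≈ 76.91°.

≈ (12°S, 77°E)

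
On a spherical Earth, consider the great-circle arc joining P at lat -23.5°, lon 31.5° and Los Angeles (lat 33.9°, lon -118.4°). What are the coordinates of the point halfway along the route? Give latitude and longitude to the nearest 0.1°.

≈ lat 19.0°, lon -33.0°

Convert each endpoint to a unit vector on the sphere (x = cos φ cos λ, y = cos φ sin λ, z = sin φ).
The central angle between the endpoints is δ = arccos(p₁·p₂) ≈ 2.649 rad (151.8°).
Interpolate at f = 1/2 with slerp weights a = sin((1−f)δ)/sin δ ≈ 2.049, b = sin(fδ)/sin δ ≈ 2.049.
p = a·p₁ + b·p₂ ≈ (0.793, -0.514, 0.326); φ = arcsin(p_z) ≈ 19.01°, λ = atan2(p_y, p_x) ≈ -32.95°.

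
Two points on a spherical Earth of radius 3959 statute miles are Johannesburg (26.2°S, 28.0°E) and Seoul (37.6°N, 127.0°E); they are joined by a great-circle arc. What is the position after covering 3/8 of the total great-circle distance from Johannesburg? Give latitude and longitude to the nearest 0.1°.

Write both endpoints as unit vectors p₁, p₂ with components (cos φ cos λ, cos φ sin λ, sin φ).
The central angle between the endpoints is δ = arccos(p₁·p₂) ≈ 1.961 rad (112.4°).
Interpolate at f = 3/8 with slerp weights a = sin((1−f)δ)/sin δ ≈ 1.018, b = sin(fδ)/sin δ ≈ 0.726.
p = a·p₁ + b·p₂ ≈ (0.460, 0.888, -0.007); φ = arcsin(p_z) ≈ -0.38°, λ = atan2(p_y, p_x) ≈ 62.59°.

≈ 0.4°S, 62.6°E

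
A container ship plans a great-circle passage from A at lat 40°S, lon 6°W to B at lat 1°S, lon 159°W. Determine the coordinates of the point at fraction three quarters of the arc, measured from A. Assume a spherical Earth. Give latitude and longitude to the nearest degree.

≈ lat 30°S, lon 142°W

The haversine formula gives a central angle δ ≈ 2.307 rad (132.2°) between the endpoints.
Interpolate at f = 3/4 with slerp weights a = sin((1−f)δ)/sin δ ≈ 0.736, b = sin(fδ)/sin δ ≈ 1.332.
p = a·p₁ + b·p₂ ≈ (-0.683, -0.536, -0.496); φ = arcsin(p_z) ≈ -29.74°, λ = atan2(p_y, p_x) ≈ -141.87°.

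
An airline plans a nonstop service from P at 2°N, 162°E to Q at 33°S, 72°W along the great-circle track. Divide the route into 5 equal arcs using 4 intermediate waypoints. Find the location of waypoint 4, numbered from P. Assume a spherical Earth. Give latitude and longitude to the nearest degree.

≈ 38°S, 101°W

Convert each endpoint to a unit vector on the sphere (x = cos φ cos λ, y = cos φ sin λ, z = sin φ).
The central angle between the endpoints is δ = arccos(p₁·p₂) ≈ 2.108 rad (120.8°).
Interpolate at f = 4/5 with slerp weights a = sin((1−f)δ)/sin δ ≈ 0.476, b = sin(fδ)/sin δ ≈ 1.156.
p = a·p₁ + b·p₂ ≈ (-0.153, -0.775, -0.613); φ = arcsin(p_z) ≈ -37.81°, λ = atan2(p_y, p_x) ≈ -101.17°.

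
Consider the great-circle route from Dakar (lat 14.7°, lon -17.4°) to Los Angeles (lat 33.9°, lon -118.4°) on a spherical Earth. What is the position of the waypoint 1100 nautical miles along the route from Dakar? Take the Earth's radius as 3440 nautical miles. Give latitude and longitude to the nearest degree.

≈ lat 25°, lon -34°

Convert each endpoint to a unit vector on the sphere (x = cos φ cos λ, y = cos φ sin λ, z = sin φ).
The central angle between the endpoints is δ = arccos(p₁·p₂) ≈ 1.582 rad (90.7°). The total great-circle distance is δ·R ≈ 1.582 × 3440 ≈ 5444 nmi, so the target fraction is f = 1100/5444 ≈ 0.202.
Interpolate at f ≈ 0.202 with slerp weights a = sin((1−f)δ)/sin δ ≈ 0.953, b = sin(fδ)/sin δ ≈ 0.314.
p = a·p₁ + b·p₂ ≈ (0.755, -0.505, 0.417); φ = arcsin(p_z) ≈ 24.66°, λ = atan2(p_y, p_x) ≈ -33.77°.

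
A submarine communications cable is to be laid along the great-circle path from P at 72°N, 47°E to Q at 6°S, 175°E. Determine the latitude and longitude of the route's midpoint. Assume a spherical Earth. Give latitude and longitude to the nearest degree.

Convert each endpoint to a unit vector on the sphere (x = cos φ cos λ, y = cos φ sin λ, z = sin φ).
The central angle between the endpoints is δ = arccos(p₁·p₂) ≈ 1.864 rad (106.8°).
Interpolate at f = 1/2 with slerp weights a = sin((1−f)δ)/sin δ ≈ 0.838, b = sin(fδ)/sin δ ≈ 0.838.
p = a·p₁ + b·p₂ ≈ (-0.654, 0.262, 0.710); φ = arcsin(p_z) ≈ 45.21°, λ = atan2(p_y, p_x) ≈ 158.16°.

≈ 45°N, 158°E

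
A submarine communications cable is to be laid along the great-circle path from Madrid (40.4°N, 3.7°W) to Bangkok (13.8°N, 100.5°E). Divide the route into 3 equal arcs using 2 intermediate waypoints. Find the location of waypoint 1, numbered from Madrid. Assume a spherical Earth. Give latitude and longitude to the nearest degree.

The haversine formula gives a central angle δ ≈ 1.598 rad (91.5°) between the endpoints.
Interpolate at f = 1/3 with slerp weights a = sin((1−f)δ)/sin δ ≈ 0.875, b = sin(fδ)/sin δ ≈ 0.508.
p = a·p₁ + b·p₂ ≈ (0.575, 0.442, 0.688); φ = arcsin(p_z) ≈ 43.50°, λ = atan2(p_y, p_x) ≈ 37.54°.

≈ 43°N, 38°E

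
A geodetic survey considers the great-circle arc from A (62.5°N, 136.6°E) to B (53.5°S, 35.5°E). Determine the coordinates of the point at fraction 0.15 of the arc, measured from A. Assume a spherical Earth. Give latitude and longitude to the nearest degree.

≈ (49°N, 107°E)

Convert each endpoint to a unit vector on the sphere (x = cos φ cos λ, y = cos φ sin λ, z = sin φ).
The central angle between the endpoints is δ = arccos(p₁·p₂) ≈ 2.443 rad (140.0°).
Interpolate at f = 0.15 with slerp weights a = sin((1−f)δ)/sin δ ≈ 1.360, b = sin(fδ)/sin δ ≈ 0.557.
p = a·p₁ + b·p₂ ≈ (-0.187, 0.624, 0.759); φ = arcsin(p_z) ≈ 49.35°, λ = atan2(p_y, p_x) ≈ 106.64°.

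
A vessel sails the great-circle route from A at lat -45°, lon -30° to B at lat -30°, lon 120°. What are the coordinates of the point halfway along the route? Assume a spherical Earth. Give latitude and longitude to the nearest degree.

Write both endpoints as unit vectors p₁, p₂ with components (cos φ cos λ, cos φ sin λ, sin φ).
The central angle between the endpoints is δ = arccos(p₁·p₂) ≈ 1.749 rad (100.2°).
Interpolate at f = 1/2 with slerp weights a = sin((1−f)δ)/sin δ ≈ 0.779, b = sin(fδ)/sin δ ≈ 0.779.
p = a·p₁ + b·p₂ ≈ (0.140, 0.309, -0.941); φ = arcsin(p_z) ≈ -70.18°, λ = atan2(p_y, p_x) ≈ 65.66°.

≈ lat -70°, lon 66°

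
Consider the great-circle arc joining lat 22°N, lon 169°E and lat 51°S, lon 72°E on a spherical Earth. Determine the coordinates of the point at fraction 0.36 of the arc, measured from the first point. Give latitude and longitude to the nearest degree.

Convert each endpoint to a unit vector on the sphere (x = cos φ cos λ, y = cos φ sin λ, z = sin φ).
The central angle between the endpoints is δ = arccos(p₁·p₂) ≈ 1.941 rad (111.2°).
Interpolate at f = 0.36 with slerp weights a = sin((1−f)δ)/sin δ ≈ 1.016, b = sin(fδ)/sin δ ≈ 0.690.
p = a·p₁ + b·p₂ ≈ (-0.790, 0.593, -0.156); φ = arcsin(p_z) ≈ -8.97°, λ = atan2(p_y, p_x) ≈ 143.12°.

≈ lat 9°S, lon 143°E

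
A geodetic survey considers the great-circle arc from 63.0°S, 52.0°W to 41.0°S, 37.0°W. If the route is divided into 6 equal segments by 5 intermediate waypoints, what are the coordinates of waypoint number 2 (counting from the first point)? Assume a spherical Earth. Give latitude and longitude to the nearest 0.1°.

The haversine formula gives a central angle δ ≈ 0.414 rad (23.7°) between the endpoints.
Interpolate at f = 2/6 with slerp weights a = sin((1−f)δ)/sin δ ≈ 0.677, b = sin(fδ)/sin δ ≈ 0.342.
p = a·p₁ + b·p₂ ≈ (0.395, -0.398, -0.828); φ = arcsin(p_z) ≈ -55.89°, λ = atan2(p_y, p_x) ≈ -45.16°.

≈ 55.9°S, 45.2°W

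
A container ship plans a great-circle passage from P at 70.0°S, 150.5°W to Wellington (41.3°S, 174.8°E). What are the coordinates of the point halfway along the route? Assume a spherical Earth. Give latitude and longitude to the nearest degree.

≈ 57°S, 175°W

Write both endpoints as unit vectors p₁, p₂ with components (cos φ cos λ, cos φ sin λ, sin φ).
The central angle between the endpoints is δ = arccos(p₁·p₂) ≈ 0.589 rad (33.8°).
Interpolate at f = 1/2 with slerp weights a = sin((1−f)δ)/sin δ ≈ 0.523, b = sin(fδ)/sin δ ≈ 0.523.
p = a·p₁ + b·p₂ ≈ (-0.546, -0.052, -0.836); φ = arcsin(p_z) ≈ -56.70°, λ = atan2(p_y, p_x) ≈ -174.52°.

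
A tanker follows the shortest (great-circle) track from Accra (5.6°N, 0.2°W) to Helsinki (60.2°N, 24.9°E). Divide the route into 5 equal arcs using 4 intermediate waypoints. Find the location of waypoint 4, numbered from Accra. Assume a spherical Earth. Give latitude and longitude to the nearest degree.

≈ 50°N, 16°E

Write both endpoints as unit vectors p₁, p₂ with components (cos φ cos λ, cos φ sin λ, sin φ).
The central angle between the endpoints is δ = arccos(p₁·p₂) ≈ 1.009 rad (57.8°).
Interpolate at f = 4/5 with slerp weights a = sin((1−f)δ)/sin δ ≈ 0.237, b = sin(fδ)/sin δ ≈ 0.854.
p = a·p₁ + b·p₂ ≈ (0.620, 0.178, 0.764); φ = arcsin(p_z) ≈ 49.80°, λ = atan2(p_y, p_x) ≈ 15.99°.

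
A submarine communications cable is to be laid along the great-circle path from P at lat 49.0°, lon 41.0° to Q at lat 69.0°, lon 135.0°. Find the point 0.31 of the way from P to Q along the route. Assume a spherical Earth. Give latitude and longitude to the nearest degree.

≈ lat 61°, lon 56°

From cos δ = sin φ₁ sin φ₂ + cos φ₁ cos φ₂ cos Δλ, the central angle is δ ≈ 0.812 rad (46.5°).
Interpolate at f = 0.31 with slerp weights a = sin((1−f)δ)/sin δ ≈ 0.732, b = sin(fδ)/sin δ ≈ 0.343.
p = a·p₁ + b·p₂ ≈ (0.276, 0.402, 0.873); φ = arcsin(p_z) ≈ 60.82°, λ = atan2(p_y, p_x) ≈ 55.58°.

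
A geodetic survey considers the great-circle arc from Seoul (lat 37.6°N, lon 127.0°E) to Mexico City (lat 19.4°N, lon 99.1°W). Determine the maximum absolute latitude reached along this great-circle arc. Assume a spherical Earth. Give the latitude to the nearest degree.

The great circle lies in the plane with unit normal n̂ = (p₁ × p₂)/|p₁ × p₂|.
Here n̂_z ≈ +0.567; the vertex latitude is φ_max = arccos|n̂_z| ≈ 55.4°.
Check via Clairaut: cos φ_max = |cos φ₁| · sin C = cos(37.6°)·sin(45.7°) ≈ 0.567, again giving ≈ 55.4°.

≈ 55°N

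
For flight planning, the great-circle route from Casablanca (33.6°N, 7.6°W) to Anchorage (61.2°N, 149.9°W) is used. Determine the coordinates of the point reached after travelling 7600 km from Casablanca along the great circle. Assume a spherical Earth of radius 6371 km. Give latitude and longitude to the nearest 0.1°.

From cos δ = sin φ₁ sin φ₂ + cos φ₁ cos φ₂ cos Δλ, the central angle is δ ≈ 1.403 rad (80.4°). The total great-circle distance is δ·R ≈ 1.403 × 6371 ≈ 8936 km, so the target fraction is f = 7600/8936 ≈ 0.851.
Interpolate at f ≈ 0.851 with slerp weights a = sin((1−f)δ)/sin δ ≈ 0.211, b = sin(fδ)/sin δ ≈ 0.943.
p = a·p₁ + b·p₂ ≈ (-0.219, -0.251, 0.943); φ = arcsin(p_z) ≈ 70.56°, λ = atan2(p_y, p_x) ≈ -131.06°.

≈ 70.6°N, 131.1°W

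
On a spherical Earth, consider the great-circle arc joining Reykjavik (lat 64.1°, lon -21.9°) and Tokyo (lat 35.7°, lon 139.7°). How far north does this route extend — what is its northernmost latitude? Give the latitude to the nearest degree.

≈ 83°

The great circle lies in the plane with unit normal n̂ = (p₁ × p₂)/|p₁ × p₂|.
Here n̂_z ≈ +0.114; the vertex latitude is φ_max = arccos|n̂_z| ≈ 83.5°.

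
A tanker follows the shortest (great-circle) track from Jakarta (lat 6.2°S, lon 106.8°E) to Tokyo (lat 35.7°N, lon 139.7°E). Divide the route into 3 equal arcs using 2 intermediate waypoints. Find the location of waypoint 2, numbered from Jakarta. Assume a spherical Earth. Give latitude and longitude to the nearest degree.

≈ lat 22°N, lon 127°E

Write both endpoints as unit vectors p₁, p₂ with components (cos φ cos λ, cos φ sin λ, sin φ).
The central angle between the endpoints is δ = arccos(p₁·p₂) ≈ 0.909 rad (52.1°).
Interpolate at f = 2/3 with slerp weights a = sin((1−f)δ)/sin δ ≈ 0.378, b = sin(fδ)/sin δ ≈ 0.722.
p = a·p₁ + b·p₂ ≈ (-0.556, 0.739, 0.380); φ = arcsin(p_z) ≈ 22.36°, λ = atan2(p_y, p_x) ≈ 126.94°.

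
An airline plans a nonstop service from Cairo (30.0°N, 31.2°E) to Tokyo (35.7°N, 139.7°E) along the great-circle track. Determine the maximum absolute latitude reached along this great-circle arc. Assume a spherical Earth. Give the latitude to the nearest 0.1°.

≈ 48.0°N

The great circle lies in the plane with unit normal n̂ = (p₁ × p₂)/|p₁ × p₂|.
Here n̂_z ≈ +0.669; the vertex latitude is φ_max = arccos|n̂_z| ≈ 48.0°.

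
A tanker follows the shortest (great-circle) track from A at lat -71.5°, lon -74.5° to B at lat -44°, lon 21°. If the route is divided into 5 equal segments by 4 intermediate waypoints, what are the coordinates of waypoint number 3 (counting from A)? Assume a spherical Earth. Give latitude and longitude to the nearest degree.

≈ lat -61°, lon 4°

Write both endpoints as unit vectors p₁, p₂ with components (cos φ cos λ, cos φ sin λ, sin φ).
The central angle between the endpoints is δ = arccos(p₁·p₂) ≈ 0.880 rad (50.4°).
Interpolate at f = 3/5 with slerp weights a = sin((1−f)δ)/sin δ ≈ 0.447, b = sin(fδ)/sin δ ≈ 0.654.
p = a·p₁ + b·p₂ ≈ (0.477, 0.032, -0.878); φ = arcsin(p_z) ≈ -61.45°, λ = atan2(p_y, p_x) ≈ 3.81°.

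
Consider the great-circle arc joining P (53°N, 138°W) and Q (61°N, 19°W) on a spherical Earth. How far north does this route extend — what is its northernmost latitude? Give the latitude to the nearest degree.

The great circle lies in the plane with unit normal n̂ = (p₁ × p₂)/|p₁ × p₂|.
Here n̂_z ≈ +0.307; the vertex latitude is φ_max = arccos|n̂_z| ≈ 72.1°.

≈ 72°N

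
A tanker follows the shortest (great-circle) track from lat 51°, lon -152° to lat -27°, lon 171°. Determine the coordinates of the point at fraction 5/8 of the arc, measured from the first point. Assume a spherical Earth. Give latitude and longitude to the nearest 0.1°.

≈ lat 2.7°, lon -177.5°

Write both endpoints as unit vectors p₁, p₂ with components (cos φ cos λ, cos φ sin λ, sin φ).
The central angle between the endpoints is δ = arccos(p₁·p₂) ≈ 1.476 rad (84.5°).
Interpolate at f = 5/8 with slerp weights a = sin((1−f)δ)/sin δ ≈ 0.528, b = sin(fδ)/sin δ ≈ 0.801.
p = a·p₁ + b·p₂ ≈ (-0.998, -0.044, 0.047); φ = arcsin(p_z) ≈ 2.68°, λ = atan2(p_y, p_x) ≈ -177.45°.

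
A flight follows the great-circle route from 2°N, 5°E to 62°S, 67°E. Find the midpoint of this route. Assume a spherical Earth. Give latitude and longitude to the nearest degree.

≈ 33°S, 24°E

Convert each endpoint to a unit vector on the sphere (x = cos φ cos λ, y = cos φ sin λ, z = sin φ).
The central angle between the endpoints is δ = arccos(p₁·p₂) ≈ 1.380 rad (79.1°).
Interpolate at f = 1/2 with slerp weights a = sin((1−f)δ)/sin δ ≈ 0.648, b = sin(fδ)/sin δ ≈ 0.648.
p = a·p₁ + b·p₂ ≈ (0.764, 0.337, -0.550); φ = arcsin(p_z) ≈ -33.36°, λ = atan2(p_y, p_x) ≈ 23.77°.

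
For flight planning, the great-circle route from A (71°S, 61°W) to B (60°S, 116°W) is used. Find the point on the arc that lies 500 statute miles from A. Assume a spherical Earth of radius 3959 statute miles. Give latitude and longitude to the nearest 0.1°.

Write both endpoints as unit vectors p₁, p₂ with components (cos φ cos λ, cos φ sin λ, sin φ).
The central angle between the endpoints is δ = arccos(p₁·p₂) ≈ 0.422 rad (24.2°). The total great-circle distance is δ·R ≈ 0.422 × 3959 ≈ 1671 mi, so the target fraction is f = 500/1671 ≈ 0.299.
Interpolate at f ≈ 0.299 with slerp weights a = sin((1−f)δ)/sin δ ≈ 0.712, b = sin(fδ)/sin δ ≈ 0.307.
p = a·p₁ + b·p₂ ≈ (0.045, -0.341, -0.939); φ = arcsin(p_z) ≈ -69.90°, λ = atan2(p_y, p_x) ≈ -82.49°.

≈ (69.9°S, 82.5°W)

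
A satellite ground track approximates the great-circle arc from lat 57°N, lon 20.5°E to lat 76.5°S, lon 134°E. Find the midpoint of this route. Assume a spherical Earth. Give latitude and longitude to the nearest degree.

Convert each endpoint to a unit vector on the sphere (x = cos φ cos λ, y = cos φ sin λ, z = sin φ).
The central angle between the endpoints is δ = arccos(p₁·p₂) ≈ 2.618 rad (150.0°).
Interpolate at f = 1/2 with slerp weights a = sin((1−f)δ)/sin δ ≈ 1.933, b = sin(fδ)/sin δ ≈ 1.933.
p = a·p₁ + b·p₂ ≈ (0.673, 0.693, -0.258); φ = arcsin(p_z) ≈ -14.98°, λ = atan2(p_y, p_x) ≈ 45.87°.

≈ lat 15°S, lon 46°E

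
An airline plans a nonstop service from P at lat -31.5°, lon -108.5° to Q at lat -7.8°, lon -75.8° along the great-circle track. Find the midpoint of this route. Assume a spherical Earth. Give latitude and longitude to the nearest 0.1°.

≈ lat -20.4°, lon -90.9°

Write both endpoints as unit vectors p₁, p₂ with components (cos φ cos λ, cos φ sin λ, sin φ).
The central angle between the endpoints is δ = arccos(p₁·p₂) ≈ 0.673 rad (38.6°).
Interpolate at f = 1/2 with slerp weights a = sin((1−f)δ)/sin δ ≈ 0.530, b = sin(fδ)/sin δ ≈ 0.530.
p = a·p₁ + b·p₂ ≈ (-0.015, -0.937, -0.349); φ = arcsin(p_z) ≈ -20.41°, λ = atan2(p_y, p_x) ≈ -90.89°.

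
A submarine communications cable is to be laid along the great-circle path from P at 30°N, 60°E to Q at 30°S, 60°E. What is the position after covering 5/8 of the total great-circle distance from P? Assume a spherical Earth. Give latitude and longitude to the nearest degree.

≈ 7°S, 60°E

The haversine formula gives a central angle δ ≈ 1.047 rad (60.0°) between the endpoints.
Interpolate at f = 5/8 with slerp weights a = sin((1−f)δ)/sin δ ≈ 0.442, b = sin(fδ)/sin δ ≈ 0.703.
p = a·p₁ + b·p₂ ≈ (0.496, 0.859, -0.131); φ = arcsin(p_z) ≈ -7.50°, λ = atan2(p_y, p_x) ≈ 60.00°.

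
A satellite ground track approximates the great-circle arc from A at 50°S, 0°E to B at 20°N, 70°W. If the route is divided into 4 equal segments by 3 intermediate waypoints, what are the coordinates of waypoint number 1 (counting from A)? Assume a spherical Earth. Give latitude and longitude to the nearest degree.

The haversine formula gives a central angle δ ≈ 1.626 rad (93.2°) between the endpoints.
Interpolate at f = 1/4 with slerp weights a = sin((1−f)δ)/sin δ ≈ 0.940, b = sin(fδ)/sin δ ≈ 0.396.
p = a·p₁ + b·p₂ ≈ (0.732, -0.350, -0.585); φ = arcsin(p_z) ≈ -35.80°, λ = atan2(p_y, p_x) ≈ -25.54°.

≈ 36°S, 26°W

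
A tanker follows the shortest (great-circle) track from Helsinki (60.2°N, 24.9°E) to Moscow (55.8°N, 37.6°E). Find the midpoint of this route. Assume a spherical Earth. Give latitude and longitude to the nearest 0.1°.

Convert each endpoint to a unit vector on the sphere (x = cos φ cos λ, y = cos φ sin λ, z = sin φ).
The central angle between the endpoints is δ = arccos(p₁·p₂) ≈ 0.140 rad (8.0°).
Interpolate at f = 1/2 with slerp weights a = sin((1−f)δ)/sin δ ≈ 0.501, b = sin(fδ)/sin δ ≈ 0.501.
p = a·p₁ + b·p₂ ≈ (0.449, 0.277, 0.850); φ = arcsin(p_z) ≈ 58.16°, λ = atan2(p_y, p_x) ≈ 31.64°.

≈ (58.2°N, 31.6°E)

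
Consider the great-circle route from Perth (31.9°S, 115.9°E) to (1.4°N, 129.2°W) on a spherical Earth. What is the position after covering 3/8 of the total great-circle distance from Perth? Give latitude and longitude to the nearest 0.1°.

≈ (31.1°S, 165.5°E)

The haversine formula gives a central angle δ ≈ 1.950 rad (111.7°) between the endpoints.
Interpolate at f = 3/8 with slerp weights a = sin((1−f)δ)/sin δ ≈ 1.011, b = sin(fδ)/sin δ ≈ 0.719.
p = a·p₁ + b·p₂ ≈ (-0.829, 0.215, -0.516); φ = arcsin(p_z) ≈ -31.09°, λ = atan2(p_y, p_x) ≈ 165.48°.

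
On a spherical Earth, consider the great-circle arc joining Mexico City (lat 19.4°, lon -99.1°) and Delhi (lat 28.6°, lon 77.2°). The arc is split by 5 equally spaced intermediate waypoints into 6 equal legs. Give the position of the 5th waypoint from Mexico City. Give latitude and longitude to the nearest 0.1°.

Convert each endpoint to a unit vector on the sphere (x = cos φ cos λ, y = cos φ sin λ, z = sin φ).
The central angle between the endpoints is δ = arccos(p₁·p₂) ≈ 2.302 rad (131.9°).
Interpolate at f = 5/6 with slerp weights a = sin((1−f)δ)/sin δ ≈ 0.503, b = sin(fδ)/sin δ ≈ 1.263.
p = a·p₁ + b·p₂ ≈ (0.171, 0.613, 0.771); φ = arcsin(p_z) ≈ 50.48°, λ = atan2(p_y, p_x) ≈ 74.44°.

≈ lat 50.5°, lon 74.4°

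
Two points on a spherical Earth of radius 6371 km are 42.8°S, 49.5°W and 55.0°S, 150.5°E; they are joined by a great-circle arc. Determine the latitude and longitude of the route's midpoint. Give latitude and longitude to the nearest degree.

≈ 80°S, 95°W

Convert each endpoint to a unit vector on the sphere (x = cos φ cos λ, y = cos φ sin λ, z = sin φ).
The central angle between the endpoints is δ = arccos(p₁·p₂) ≈ 1.409 rad (80.7°).
Interpolate at f = 1/2 with slerp weights a = sin((1−f)δ)/sin δ ≈ 0.656, b = sin(fδ)/sin δ ≈ 0.656.
p = a·p₁ + b·p₂ ≈ (-0.015, -0.181, -0.983); φ = arcsin(p_z) ≈ -79.55°, λ = atan2(p_y, p_x) ≈ -94.71°.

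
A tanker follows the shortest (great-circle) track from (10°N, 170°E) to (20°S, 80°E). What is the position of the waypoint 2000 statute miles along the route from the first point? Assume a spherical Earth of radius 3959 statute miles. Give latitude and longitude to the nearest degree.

The haversine formula gives a central angle δ ≈ 1.630 rad (93.4°) between the endpoints. The total great-circle distance is δ·R ≈ 1.630 × 3959 ≈ 6454 mi, so the target fraction is f = 2000/6454 ≈ 0.310.
Interpolate at f ≈ 0.310 with slerp weights a = sin((1−f)δ)/sin δ ≈ 0.904, b = sin(fδ)/sin δ ≈ 0.485.
p = a·p₁ + b·p₂ ≈ (-0.798, 0.603, -0.009); φ = arcsin(p_z) ≈ -0.51°, λ = atan2(p_y, p_x) ≈ 142.90°.

≈ (1°S, 143°E)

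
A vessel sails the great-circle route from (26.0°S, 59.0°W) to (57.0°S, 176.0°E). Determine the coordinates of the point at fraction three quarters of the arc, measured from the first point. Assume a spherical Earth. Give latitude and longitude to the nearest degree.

≈ (66°S, 142°W)

From cos δ = sin φ₁ sin φ₂ + cos φ₁ cos φ₂ cos Δλ, the central angle is δ ≈ 1.484 rad (85.0°).
Interpolate at f = 3/4 with slerp weights a = sin((1−f)δ)/sin δ ≈ 0.364, b = sin(fδ)/sin δ ≈ 0.900.
p = a·p₁ + b·p₂ ≈ (-0.321, -0.246, -0.915); φ = arcsin(p_z) ≈ -66.15°, λ = atan2(p_y, p_x) ≈ -142.50°.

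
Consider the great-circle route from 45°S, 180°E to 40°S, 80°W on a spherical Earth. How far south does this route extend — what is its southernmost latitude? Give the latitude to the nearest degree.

The great circle lies in the plane with unit normal n̂ = (p₁ × p₂)/|p₁ × p₂|.
Here n̂_z ≈ +0.572; the vertex latitude is φ_max = arccos|n̂_z| ≈ 55.1°.
Check via Clairaut: cos φ_max = |cos φ₁| · sin C = cos(45.0°)·sin(126.0°) ≈ 0.572, again giving ≈ 55.1°.

≈ 55°S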